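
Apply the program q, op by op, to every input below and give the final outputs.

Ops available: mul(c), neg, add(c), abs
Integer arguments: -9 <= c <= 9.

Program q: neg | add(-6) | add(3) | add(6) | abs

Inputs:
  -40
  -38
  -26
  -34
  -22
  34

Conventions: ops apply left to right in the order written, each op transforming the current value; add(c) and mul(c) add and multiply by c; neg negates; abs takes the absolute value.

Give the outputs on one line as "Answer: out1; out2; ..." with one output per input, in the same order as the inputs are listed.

43; 41; 29; 37; 25; 31

Execution, op by op:
  -40 -> 40 -> 34 -> 37 -> 43 -> 43
  -38 -> 38 -> 32 -> 35 -> 41 -> 41
  -26 -> 26 -> 20 -> 23 -> 29 -> 29
  -34 -> 34 -> 28 -> 31 -> 37 -> 37
  -22 -> 22 -> 16 -> 19 -> 25 -> 25
  34 -> -34 -> -40 -> -37 -> -31 -> 31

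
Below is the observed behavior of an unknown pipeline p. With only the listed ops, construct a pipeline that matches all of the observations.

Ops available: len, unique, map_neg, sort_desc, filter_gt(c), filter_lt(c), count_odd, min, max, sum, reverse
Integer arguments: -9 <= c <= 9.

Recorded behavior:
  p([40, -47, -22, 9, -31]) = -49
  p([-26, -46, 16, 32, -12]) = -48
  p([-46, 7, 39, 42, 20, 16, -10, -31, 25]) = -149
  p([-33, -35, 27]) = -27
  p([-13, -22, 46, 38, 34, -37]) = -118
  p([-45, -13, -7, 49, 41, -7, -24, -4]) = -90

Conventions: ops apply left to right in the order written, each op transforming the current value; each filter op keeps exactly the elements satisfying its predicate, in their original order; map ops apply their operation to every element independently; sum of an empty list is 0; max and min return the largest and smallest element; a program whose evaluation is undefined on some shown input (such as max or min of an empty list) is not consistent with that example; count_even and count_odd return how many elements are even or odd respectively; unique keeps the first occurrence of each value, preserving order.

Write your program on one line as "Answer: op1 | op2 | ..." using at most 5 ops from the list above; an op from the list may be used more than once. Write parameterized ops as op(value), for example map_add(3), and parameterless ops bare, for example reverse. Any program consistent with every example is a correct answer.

map_neg | filter_lt(-3) | reverse | sum

Check, running the answer program on each example:
  [40, -47, -22, 9, -31] -> [-40, 47, 22, -9, 31] -> [-40, -9] -> [-9, -40] -> -49
  [-26, -46, 16, 32, -12] -> [26, 46, -16, -32, 12] -> [-16, -32] -> [-32, -16] -> -48
  [-46, 7, 39, 42, 20, 16, -10, -31, 25] -> [46, -7, -39, -42, -20, -16, 10, 31, -25] -> [-7, -39, -42, -20, -16, -25] -> [-25, -16, -20, -42, -39, -7] -> -149
  [-33, -35, 27] -> [33, 35, -27] -> [-27] -> [-27] -> -27
  [-13, -22, 46, 38, 34, -37] -> [13, 22, -46, -38, -34, 37] -> [-46, -38, -34] -> [-34, -38, -46] -> -118
  [-45, -13, -7, 49, 41, -7, -24, -4] -> [45, 13, 7, -49, -41, 7, 24, 4] -> [-49, -41] -> [-41, -49] -> -90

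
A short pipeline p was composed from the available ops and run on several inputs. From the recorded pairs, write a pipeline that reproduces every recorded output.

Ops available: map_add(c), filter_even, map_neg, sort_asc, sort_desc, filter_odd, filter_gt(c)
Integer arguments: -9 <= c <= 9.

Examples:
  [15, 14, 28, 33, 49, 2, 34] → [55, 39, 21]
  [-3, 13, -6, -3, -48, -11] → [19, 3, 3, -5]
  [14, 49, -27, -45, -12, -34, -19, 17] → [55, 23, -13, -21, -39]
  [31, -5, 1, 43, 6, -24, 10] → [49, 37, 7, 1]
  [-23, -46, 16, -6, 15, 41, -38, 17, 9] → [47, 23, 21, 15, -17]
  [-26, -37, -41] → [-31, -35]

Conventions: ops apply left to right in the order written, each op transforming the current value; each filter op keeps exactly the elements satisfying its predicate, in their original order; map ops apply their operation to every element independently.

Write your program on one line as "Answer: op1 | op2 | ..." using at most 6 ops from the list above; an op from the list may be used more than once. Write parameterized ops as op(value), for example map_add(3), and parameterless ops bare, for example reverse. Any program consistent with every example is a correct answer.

map_neg | filter_odd | sort_asc | map_add(-6) | map_neg

Check, running the answer program on each example:
  [15, 14, 28, 33, 49, 2, 34] -> [-15, -14, -28, -33, -49, -2, -34] -> [-15, -33, -49] -> [-49, -33, -15] -> [-55, -39, -21] -> [55, 39, 21]
  [-3, 13, -6, -3, -48, -11] -> [3, -13, 6, 3, 48, 11] -> [3, -13, 3, 11] -> [-13, 3, 3, 11] -> [-19, -3, -3, 5] -> [19, 3, 3, -5]
  [14, 49, -27, -45, -12, -34, -19, 17] -> [-14, -49, 27, 45, 12, 34, 19, -17] -> [-49, 27, 45, 19, -17] -> [-49, -17, 19, 27, 45] -> [-55, -23, 13, 21, 39] -> [55, 23, -13, -21, -39]
  [31, -5, 1, 43, 6, -24, 10] -> [-31, 5, -1, -43, -6, 24, -10] -> [-31, 5, -1, -43] -> [-43, -31, -1, 5] -> [-49, -37, -7, -1] -> [49, 37, 7, 1]
  [-23, -46, 16, -6, 15, 41, -38, 17, 9] -> [23, 46, -16, 6, -15, -41, 38, -17, -9] -> [23, -15, -41, -17, -9] -> [-41, -17, -15, -9, 23] -> [-47, -23, -21, -15, 17] -> [47, 23, 21, 15, -17]
  [-26, -37, -41] -> [26, 37, 41] -> [37, 41] -> [37, 41] -> [31, 35] -> [-31, -35]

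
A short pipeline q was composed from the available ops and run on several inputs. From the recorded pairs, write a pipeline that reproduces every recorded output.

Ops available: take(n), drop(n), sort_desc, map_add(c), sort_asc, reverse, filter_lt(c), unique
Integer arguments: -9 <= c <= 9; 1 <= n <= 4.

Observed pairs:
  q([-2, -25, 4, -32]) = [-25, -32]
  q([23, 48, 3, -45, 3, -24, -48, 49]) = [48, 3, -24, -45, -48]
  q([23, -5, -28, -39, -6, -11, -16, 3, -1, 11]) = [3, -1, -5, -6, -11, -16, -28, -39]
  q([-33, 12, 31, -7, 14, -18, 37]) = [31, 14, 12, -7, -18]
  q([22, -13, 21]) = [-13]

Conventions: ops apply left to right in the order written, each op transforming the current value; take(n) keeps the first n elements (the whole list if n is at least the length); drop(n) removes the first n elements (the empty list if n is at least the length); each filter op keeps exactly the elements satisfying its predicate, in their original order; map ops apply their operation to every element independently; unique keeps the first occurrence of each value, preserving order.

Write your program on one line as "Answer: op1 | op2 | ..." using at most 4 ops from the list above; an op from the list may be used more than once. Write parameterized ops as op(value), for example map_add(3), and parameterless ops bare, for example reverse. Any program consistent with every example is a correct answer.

drop(1) | sort_desc | unique | drop(1)

Check, running the answer program on each example:
  [-2, -25, 4, -32] -> [-25, 4, -32] -> [4, -25, -32] -> [4, -25, -32] -> [-25, -32]
  [23, 48, 3, -45, 3, -24, -48, 49] -> [48, 3, -45, 3, -24, -48, 49] -> [49, 48, 3, 3, -24, -45, -48] -> [49, 48, 3, -24, -45, -48] -> [48, 3, -24, -45, -48]
  [23, -5, -28, -39, -6, -11, -16, 3, -1, 11] -> [-5, -28, -39, -6, -11, -16, 3, -1, 11] -> [11, 3, -1, -5, -6, -11, -16, -28, -39] -> [11, 3, -1, -5, -6, -11, -16, -28, -39] -> [3, -1, -5, -6, -11, -16, -28, -39]
  [-33, 12, 31, -7, 14, -18, 37] -> [12, 31, -7, 14, -18, 37] -> [37, 31, 14, 12, -7, -18] -> [37, 31, 14, 12, -7, -18] -> [31, 14, 12, -7, -18]
  [22, -13, 21] -> [-13, 21] -> [21, -13] -> [21, -13] -> [-13]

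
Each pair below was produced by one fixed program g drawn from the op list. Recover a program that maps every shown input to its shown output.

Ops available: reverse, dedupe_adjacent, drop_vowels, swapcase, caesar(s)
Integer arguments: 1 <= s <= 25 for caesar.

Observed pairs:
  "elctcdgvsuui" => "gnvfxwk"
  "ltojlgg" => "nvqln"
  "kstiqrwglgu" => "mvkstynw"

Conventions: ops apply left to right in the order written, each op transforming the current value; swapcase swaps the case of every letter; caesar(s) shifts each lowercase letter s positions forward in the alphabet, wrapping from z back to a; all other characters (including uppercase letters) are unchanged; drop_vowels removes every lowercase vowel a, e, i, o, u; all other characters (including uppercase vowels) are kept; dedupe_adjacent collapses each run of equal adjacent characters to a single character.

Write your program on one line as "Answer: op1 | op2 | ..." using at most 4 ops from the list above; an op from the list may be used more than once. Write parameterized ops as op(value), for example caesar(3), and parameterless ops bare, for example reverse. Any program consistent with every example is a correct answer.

dedupe_adjacent | caesar(2) | drop_vowels

Check, running the answer program on each example:
  "elctcdgvsuui" -> "elctcdgvsui" -> "gnevefixuwk" -> "gnvfxwk"
  "ltojlgg" -> "ltojlg" -> "nvqlni" -> "nvqln"
  "kstiqrwglgu" -> "kstiqrwglgu" -> "muvkstyiniw" -> "mvkstynw"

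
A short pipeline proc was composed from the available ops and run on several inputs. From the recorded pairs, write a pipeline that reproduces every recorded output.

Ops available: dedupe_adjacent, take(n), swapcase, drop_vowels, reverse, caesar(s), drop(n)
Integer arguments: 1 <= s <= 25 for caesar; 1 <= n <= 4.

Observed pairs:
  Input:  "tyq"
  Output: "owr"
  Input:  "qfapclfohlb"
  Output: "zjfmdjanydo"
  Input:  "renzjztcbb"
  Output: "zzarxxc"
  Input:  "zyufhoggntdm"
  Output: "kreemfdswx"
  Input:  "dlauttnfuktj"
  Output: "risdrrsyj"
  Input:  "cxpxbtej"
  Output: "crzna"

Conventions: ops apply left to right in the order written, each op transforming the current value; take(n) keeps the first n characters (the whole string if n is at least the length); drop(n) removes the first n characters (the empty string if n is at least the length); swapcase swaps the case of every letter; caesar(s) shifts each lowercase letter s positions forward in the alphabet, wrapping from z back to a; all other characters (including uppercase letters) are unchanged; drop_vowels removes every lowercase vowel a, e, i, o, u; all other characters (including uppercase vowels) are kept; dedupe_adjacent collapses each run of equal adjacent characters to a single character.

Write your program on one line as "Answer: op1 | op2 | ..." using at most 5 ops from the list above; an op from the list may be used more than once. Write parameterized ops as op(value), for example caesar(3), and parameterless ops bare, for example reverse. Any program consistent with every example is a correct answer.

caesar(17) | drop_vowels | reverse | caesar(7)

Check, running the answer program on each example:
  "tyq" -> "kph" -> "kph" -> "hpk" -> "owr"
  "qfapclfohlb" -> "hwrgtcwfycs" -> "hwrgtcwfycs" -> "scyfwctgrwh" -> "zjfmdjanydo"
  "renzjztcbb" -> "iveqaqktss" -> "vqqktss" -> "sstkqqv" -> "zzarxxc"
  "zyufhoggntdm" -> "qplwyfxxekud" -> "qplwyfxxkd" -> "dkxxfywlpq" -> "kreemfdswx"
  "dlauttnfuktj" -> "ucrlkkewlbka" -> "crlkkwlbk" -> "kblwkklrc" -> "risdrrsyj"
  "cxpxbtej" -> "togoskva" -> "tgskv" -> "vksgt" -> "crzna"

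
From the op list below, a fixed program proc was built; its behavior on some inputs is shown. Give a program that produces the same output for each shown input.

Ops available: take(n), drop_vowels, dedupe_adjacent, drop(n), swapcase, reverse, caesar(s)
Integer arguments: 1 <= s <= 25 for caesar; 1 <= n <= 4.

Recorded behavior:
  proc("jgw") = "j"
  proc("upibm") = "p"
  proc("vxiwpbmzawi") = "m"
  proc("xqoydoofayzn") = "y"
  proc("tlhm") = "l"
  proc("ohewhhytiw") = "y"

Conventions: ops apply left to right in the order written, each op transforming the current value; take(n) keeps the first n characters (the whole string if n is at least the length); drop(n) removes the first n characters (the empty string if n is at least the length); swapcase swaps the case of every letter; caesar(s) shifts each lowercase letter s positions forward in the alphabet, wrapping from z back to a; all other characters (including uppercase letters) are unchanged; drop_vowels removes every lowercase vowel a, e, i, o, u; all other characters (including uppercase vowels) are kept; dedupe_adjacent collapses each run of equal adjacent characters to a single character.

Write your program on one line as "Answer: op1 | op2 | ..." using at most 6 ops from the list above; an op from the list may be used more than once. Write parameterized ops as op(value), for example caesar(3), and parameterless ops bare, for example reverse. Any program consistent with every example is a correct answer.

drop_vowels | dedupe_adjacent | reverse | drop(2) | take(1)

Check, running the answer program on each example:
  "jgw" -> "jgw" -> "jgw" -> "wgj" -> "j" -> "j"
  "upibm" -> "pbm" -> "pbm" -> "mbp" -> "p" -> "p"
  "vxiwpbmzawi" -> "vxwpbmzw" -> "vxwpbmzw" -> "wzmbpwxv" -> "mbpwxv" -> "m"
  "xqoydoofayzn" -> "xqydfyzn" -> "xqydfyzn" -> "nzyfdyqx" -> "yfdyqx" -> "y"
  "tlhm" -> "tlhm" -> "tlhm" -> "mhlt" -> "lt" -> "l"
  "ohewhhytiw" -> "hwhhytw" -> "hwhytw" -> "wtyhwh" -> "yhwh" -> "y"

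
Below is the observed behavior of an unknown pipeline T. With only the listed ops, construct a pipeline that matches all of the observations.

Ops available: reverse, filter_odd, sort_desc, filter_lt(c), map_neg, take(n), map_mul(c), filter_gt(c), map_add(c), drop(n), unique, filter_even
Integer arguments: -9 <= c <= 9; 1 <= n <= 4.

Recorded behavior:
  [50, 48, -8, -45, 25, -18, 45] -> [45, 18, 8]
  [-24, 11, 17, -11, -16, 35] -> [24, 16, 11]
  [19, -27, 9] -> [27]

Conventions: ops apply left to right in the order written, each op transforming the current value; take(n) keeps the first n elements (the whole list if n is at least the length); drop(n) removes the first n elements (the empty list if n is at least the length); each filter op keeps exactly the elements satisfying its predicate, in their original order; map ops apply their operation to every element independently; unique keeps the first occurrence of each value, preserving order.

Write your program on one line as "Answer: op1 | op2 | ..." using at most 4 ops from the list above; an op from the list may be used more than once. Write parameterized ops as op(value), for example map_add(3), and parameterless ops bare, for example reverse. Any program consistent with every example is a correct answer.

sort_desc | filter_lt(-2) | map_neg | sort_desc

Check, running the answer program on each example:
  [50, 48, -8, -45, 25, -18, 45] -> [50, 48, 45, 25, -8, -18, -45] -> [-8, -18, -45] -> [8, 18, 45] -> [45, 18, 8]
  [-24, 11, 17, -11, -16, 35] -> [35, 17, 11, -11, -16, -24] -> [-11, -16, -24] -> [11, 16, 24] -> [24, 16, 11]
  [19, -27, 9] -> [19, 9, -27] -> [-27] -> [27] -> [27]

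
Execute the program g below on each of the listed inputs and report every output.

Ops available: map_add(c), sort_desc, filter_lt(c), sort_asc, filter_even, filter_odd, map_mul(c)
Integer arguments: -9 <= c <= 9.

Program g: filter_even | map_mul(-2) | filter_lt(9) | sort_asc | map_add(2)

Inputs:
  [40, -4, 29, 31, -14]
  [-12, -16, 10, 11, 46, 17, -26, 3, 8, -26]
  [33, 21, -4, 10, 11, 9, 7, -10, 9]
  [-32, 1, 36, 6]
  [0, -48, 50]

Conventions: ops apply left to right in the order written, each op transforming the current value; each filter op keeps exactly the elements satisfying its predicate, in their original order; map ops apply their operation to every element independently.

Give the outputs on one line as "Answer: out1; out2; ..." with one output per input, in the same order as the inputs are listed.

Execution, op by op:
  [40, -4, 29, 31, -14] -> [40, -4, -14] -> [-80, 8, 28] -> [-80, 8] -> [-80, 8] -> [-78, 10]
  [-12, -16, 10, 11, 46, 17, -26, 3, 8, -26] -> [-12, -16, 10, 46, -26, 8, -26] -> [24, 32, -20, -92, 52, -16, 52] -> [-20, -92, -16] -> [-92, -20, -16] -> [-90, -18, -14]
  [33, 21, -4, 10, 11, 9, 7, -10, 9] -> [-4, 10, -10] -> [8, -20, 20] -> [8, -20] -> [-20, 8] -> [-18, 10]
  [-32, 1, 36, 6] -> [-32, 36, 6] -> [64, -72, -12] -> [-72, -12] -> [-72, -12] -> [-70, -10]
  [0, -48, 50] -> [0, -48, 50] -> [0, 96, -100] -> [0, -100] -> [-100, 0] -> [-98, 2]

[-78, 10]; [-90, -18, -14]; [-18, 10]; [-70, -10]; [-98, 2]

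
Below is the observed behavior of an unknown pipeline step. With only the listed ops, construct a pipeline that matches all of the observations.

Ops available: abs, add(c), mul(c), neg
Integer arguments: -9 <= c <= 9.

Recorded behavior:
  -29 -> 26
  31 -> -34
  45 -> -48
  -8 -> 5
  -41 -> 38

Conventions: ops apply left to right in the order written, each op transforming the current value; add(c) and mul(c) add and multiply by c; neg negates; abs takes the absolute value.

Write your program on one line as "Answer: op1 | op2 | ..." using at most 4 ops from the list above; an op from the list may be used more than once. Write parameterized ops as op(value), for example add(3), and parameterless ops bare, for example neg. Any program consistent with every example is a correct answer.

add(6) | add(-3) | neg

Check, running the answer program on each example:
  -29 -> -23 -> -26 -> 26
  31 -> 37 -> 34 -> -34
  45 -> 51 -> 48 -> -48
  -8 -> -2 -> -5 -> 5
  -41 -> -35 -> -38 -> 38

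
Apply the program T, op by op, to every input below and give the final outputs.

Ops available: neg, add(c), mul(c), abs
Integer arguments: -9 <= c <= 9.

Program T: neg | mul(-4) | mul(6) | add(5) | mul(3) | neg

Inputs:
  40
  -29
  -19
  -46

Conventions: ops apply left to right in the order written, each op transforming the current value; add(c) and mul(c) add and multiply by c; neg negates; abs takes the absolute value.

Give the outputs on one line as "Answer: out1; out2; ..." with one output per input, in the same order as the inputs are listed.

-2895; 2073; 1353; 3297

Execution, op by op:
  40 -> -40 -> 160 -> 960 -> 965 -> 2895 -> -2895
  -29 -> 29 -> -116 -> -696 -> -691 -> -2073 -> 2073
  -19 -> 19 -> -76 -> -456 -> -451 -> -1353 -> 1353
  -46 -> 46 -> -184 -> -1104 -> -1099 -> -3297 -> 3297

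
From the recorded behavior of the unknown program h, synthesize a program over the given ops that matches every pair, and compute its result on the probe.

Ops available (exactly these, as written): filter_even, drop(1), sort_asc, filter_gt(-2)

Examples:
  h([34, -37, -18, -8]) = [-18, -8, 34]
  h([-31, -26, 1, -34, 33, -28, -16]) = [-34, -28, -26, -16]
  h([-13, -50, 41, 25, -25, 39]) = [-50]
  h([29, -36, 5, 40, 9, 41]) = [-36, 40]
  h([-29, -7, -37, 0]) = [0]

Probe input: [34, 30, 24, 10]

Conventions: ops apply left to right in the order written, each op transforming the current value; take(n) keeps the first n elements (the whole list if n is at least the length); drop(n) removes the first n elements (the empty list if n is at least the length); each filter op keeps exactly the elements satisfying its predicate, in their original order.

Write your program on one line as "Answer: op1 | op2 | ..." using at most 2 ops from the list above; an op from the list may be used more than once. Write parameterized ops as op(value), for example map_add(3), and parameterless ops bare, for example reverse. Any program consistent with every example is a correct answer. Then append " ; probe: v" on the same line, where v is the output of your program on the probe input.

filter_even | sort_asc ; probe: [10, 24, 30, 34]

Check, running the answer program on each example:
  [34, -37, -18, -8] -> [34, -18, -8] -> [-18, -8, 34]
  [-31, -26, 1, -34, 33, -28, -16] -> [-26, -34, -28, -16] -> [-34, -28, -26, -16]
  [-13, -50, 41, 25, -25, 39] -> [-50] -> [-50]
  [29, -36, 5, 40, 9, 41] -> [-36, 40] -> [-36, 40]
  [-29, -7, -37, 0] -> [0] -> [0]
  probe: [34, 30, 24, 10] -> [34, 30, 24, 10] -> [10, 24, 30, 34]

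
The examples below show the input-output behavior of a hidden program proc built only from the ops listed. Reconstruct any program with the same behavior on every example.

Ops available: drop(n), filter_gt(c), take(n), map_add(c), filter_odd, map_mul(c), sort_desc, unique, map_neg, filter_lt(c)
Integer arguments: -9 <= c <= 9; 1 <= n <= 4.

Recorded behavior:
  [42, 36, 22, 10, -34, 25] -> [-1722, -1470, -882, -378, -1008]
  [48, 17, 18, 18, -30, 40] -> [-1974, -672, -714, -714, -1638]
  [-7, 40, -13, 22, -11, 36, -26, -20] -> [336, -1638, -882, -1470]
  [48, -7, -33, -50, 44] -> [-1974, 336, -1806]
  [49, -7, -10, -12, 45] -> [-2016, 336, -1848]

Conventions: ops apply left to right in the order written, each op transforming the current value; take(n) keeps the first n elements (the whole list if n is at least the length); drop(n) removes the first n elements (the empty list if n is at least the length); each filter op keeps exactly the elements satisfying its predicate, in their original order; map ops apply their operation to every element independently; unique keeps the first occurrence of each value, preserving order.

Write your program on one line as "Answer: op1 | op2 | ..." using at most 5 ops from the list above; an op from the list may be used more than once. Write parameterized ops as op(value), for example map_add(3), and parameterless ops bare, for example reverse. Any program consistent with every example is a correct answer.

map_add(5) | filter_gt(-3) | map_add(-6) | map_mul(7) | map_mul(-6)

Check, running the answer program on each example:
  [42, 36, 22, 10, -34, 25] -> [47, 41, 27, 15, -29, 30] -> [47, 41, 27, 15, 30] -> [41, 35, 21, 9, 24] -> [287, 245, 147, 63, 168] -> [-1722, -1470, -882, -378, -1008]
  [48, 17, 18, 18, -30, 40] -> [53, 22, 23, 23, -25, 45] -> [53, 22, 23, 23, 45] -> [47, 16, 17, 17, 39] -> [329, 112, 119, 119, 273] -> [-1974, -672, -714, -714, -1638]
  [-7, 40, -13, 22, -11, 36, -26, -20] -> [-2, 45, -8, 27, -6, 41, -21, -15] -> [-2, 45, 27, 41] -> [-8, 39, 21, 35] -> [-56, 273, 147, 245] -> [336, -1638, -882, -1470]
  [48, -7, -33, -50, 44] -> [53, -2, -28, -45, 49] -> [53, -2, 49] -> [47, -8, 43] -> [329, -56, 301] -> [-1974, 336, -1806]
  [49, -7, -10, -12, 45] -> [54, -2, -5, -7, 50] -> [54, -2, 50] -> [48, -8, 44] -> [336, -56, 308] -> [-2016, 336, -1848]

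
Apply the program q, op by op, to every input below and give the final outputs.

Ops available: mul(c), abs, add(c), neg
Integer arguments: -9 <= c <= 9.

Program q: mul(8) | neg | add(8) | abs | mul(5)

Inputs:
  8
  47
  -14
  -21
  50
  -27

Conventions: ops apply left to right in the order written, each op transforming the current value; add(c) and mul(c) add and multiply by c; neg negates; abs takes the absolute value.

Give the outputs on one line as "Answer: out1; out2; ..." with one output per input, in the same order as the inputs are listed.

280; 1840; 600; 880; 1960; 1120

Execution, op by op:
  8 -> 64 -> -64 -> -56 -> 56 -> 280
  47 -> 376 -> -376 -> -368 -> 368 -> 1840
  -14 -> -112 -> 112 -> 120 -> 120 -> 600
  -21 -> -168 -> 168 -> 176 -> 176 -> 880
  50 -> 400 -> -400 -> -392 -> 392 -> 1960
  -27 -> -216 -> 216 -> 224 -> 224 -> 1120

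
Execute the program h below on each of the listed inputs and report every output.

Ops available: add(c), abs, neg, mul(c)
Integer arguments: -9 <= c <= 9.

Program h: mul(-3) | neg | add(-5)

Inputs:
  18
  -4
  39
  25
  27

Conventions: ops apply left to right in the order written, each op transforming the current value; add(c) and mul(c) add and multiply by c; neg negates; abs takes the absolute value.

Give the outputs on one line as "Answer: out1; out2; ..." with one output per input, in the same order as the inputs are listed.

Execution, op by op:
  18 -> -54 -> 54 -> 49
  -4 -> 12 -> -12 -> -17
  39 -> -117 -> 117 -> 112
  25 -> -75 -> 75 -> 70
  27 -> -81 -> 81 -> 76

49; -17; 112; 70; 76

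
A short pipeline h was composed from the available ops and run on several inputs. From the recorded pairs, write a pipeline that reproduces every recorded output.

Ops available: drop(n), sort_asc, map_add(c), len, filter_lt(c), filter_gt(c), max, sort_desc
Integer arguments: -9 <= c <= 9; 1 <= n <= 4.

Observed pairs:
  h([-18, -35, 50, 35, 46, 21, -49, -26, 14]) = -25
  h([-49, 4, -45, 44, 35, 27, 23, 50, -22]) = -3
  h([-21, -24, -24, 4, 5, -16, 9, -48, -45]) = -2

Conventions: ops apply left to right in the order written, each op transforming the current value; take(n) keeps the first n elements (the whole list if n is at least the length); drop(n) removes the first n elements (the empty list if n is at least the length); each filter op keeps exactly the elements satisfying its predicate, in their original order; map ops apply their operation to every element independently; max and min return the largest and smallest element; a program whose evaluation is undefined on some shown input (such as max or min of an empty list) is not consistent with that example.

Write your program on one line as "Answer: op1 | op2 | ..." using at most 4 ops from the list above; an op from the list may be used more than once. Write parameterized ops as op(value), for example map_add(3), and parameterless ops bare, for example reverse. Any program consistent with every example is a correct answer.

filter_lt(8) | map_add(-7) | max

Check, running the answer program on each example:
  [-18, -35, 50, 35, 46, 21, -49, -26, 14] -> [-18, -35, -49, -26] -> [-25, -42, -56, -33] -> -25
  [-49, 4, -45, 44, 35, 27, 23, 50, -22] -> [-49, 4, -45, -22] -> [-56, -3, -52, -29] -> -3
  [-21, -24, -24, 4, 5, -16, 9, -48, -45] -> [-21, -24, -24, 4, 5, -16, -48, -45] -> [-28, -31, -31, -3, -2, -23, -55, -52] -> -2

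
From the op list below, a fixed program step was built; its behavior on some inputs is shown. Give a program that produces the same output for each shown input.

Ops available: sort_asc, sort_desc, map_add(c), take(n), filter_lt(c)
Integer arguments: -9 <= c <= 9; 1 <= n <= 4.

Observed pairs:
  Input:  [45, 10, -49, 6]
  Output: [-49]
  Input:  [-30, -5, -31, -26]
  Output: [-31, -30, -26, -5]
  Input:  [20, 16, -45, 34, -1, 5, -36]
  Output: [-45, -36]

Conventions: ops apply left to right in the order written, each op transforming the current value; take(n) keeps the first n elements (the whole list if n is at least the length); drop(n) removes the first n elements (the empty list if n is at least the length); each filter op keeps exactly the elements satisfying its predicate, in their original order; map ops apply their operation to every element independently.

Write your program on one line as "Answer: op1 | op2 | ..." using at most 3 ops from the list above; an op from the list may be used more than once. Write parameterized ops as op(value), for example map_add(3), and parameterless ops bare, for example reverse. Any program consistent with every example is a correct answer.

sort_asc | filter_lt(-2)

Check, running the answer program on each example:
  [45, 10, -49, 6] -> [-49, 6, 10, 45] -> [-49]
  [-30, -5, -31, -26] -> [-31, -30, -26, -5] -> [-31, -30, -26, -5]
  [20, 16, -45, 34, -1, 5, -36] -> [-45, -36, -1, 5, 16, 20, 34] -> [-45, -36]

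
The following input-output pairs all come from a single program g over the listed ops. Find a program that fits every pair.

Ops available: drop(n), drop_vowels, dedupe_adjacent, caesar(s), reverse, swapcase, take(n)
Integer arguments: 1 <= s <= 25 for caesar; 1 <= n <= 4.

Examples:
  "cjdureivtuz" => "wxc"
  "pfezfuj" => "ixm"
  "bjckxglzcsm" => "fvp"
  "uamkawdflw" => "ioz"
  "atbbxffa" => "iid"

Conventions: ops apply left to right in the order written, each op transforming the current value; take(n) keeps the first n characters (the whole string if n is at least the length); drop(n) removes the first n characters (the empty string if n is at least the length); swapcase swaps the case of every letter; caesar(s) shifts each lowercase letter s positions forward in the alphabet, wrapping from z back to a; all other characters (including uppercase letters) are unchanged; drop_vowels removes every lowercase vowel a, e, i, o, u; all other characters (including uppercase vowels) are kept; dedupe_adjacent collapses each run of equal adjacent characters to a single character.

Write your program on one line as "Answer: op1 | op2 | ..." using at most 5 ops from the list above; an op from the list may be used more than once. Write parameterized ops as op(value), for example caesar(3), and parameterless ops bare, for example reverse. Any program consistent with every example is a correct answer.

caesar(8) | reverse | caesar(21) | take(3) | reverse

Check, running the answer program on each example:
  "cjdureivtuz" -> "krlczmqdbch" -> "hcbdqmzclrk" -> "cxwylhuxgmf" -> "cxw" -> "wxc"
  "pfezfuj" -> "xnmhncr" -> "rcnhmnx" -> "mxichis" -> "mxi" -> "ixm"
  "bjckxglzcsm" -> "jrksfothkau" -> "uakhtofskrj" -> "pvfcojanfme" -> "pvf" -> "fvp"
  "uamkawdflw" -> "ciusielnte" -> "etnleisuic" -> "zoigzdnpdx" -> "zoi" -> "ioz"
  "atbbxffa" -> "ibjjfnni" -> "innfjjbi" -> "diiaeewd" -> "dii" -> "iid"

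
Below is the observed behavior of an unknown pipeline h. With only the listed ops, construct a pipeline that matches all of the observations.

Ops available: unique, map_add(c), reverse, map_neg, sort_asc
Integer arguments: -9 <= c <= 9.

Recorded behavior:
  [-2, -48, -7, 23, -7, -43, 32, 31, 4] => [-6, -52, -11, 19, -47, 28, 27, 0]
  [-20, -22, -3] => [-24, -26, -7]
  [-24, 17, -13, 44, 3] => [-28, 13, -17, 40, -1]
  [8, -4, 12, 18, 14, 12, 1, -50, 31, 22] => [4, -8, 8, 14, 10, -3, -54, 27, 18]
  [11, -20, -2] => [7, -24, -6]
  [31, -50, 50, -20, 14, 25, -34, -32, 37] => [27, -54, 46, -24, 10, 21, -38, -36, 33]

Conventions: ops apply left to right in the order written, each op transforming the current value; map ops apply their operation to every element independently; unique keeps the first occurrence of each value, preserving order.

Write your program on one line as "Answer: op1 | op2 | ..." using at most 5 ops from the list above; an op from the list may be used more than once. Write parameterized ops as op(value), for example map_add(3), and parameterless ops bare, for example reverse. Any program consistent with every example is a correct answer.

map_add(-7) | map_add(6) | map_add(-3) | unique

Check, running the answer program on each example:
  [-2, -48, -7, 23, -7, -43, 32, 31, 4] -> [-9, -55, -14, 16, -14, -50, 25, 24, -3] -> [-3, -49, -8, 22, -8, -44, 31, 30, 3] -> [-6, -52, -11, 19, -11, -47, 28, 27, 0] -> [-6, -52, -11, 19, -47, 28, 27, 0]
  [-20, -22, -3] -> [-27, -29, -10] -> [-21, -23, -4] -> [-24, -26, -7] -> [-24, -26, -7]
  [-24, 17, -13, 44, 3] -> [-31, 10, -20, 37, -4] -> [-25, 16, -14, 43, 2] -> [-28, 13, -17, 40, -1] -> [-28, 13, -17, 40, -1]
  [8, -4, 12, 18, 14, 12, 1, -50, 31, 22] -> [1, -11, 5, 11, 7, 5, -6, -57, 24, 15] -> [7, -5, 11, 17, 13, 11, 0, -51, 30, 21] -> [4, -8, 8, 14, 10, 8, -3, -54, 27, 18] -> [4, -8, 8, 14, 10, -3, -54, 27, 18]
  [11, -20, -2] -> [4, -27, -9] -> [10, -21, -3] -> [7, -24, -6] -> [7, -24, -6]
  [31, -50, 50, -20, 14, 25, -34, -32, 37] -> [24, -57, 43, -27, 7, 18, -41, -39, 30] -> [30, -51, 49, -21, 13, 24, -35, -33, 36] -> [27, -54, 46, -24, 10, 21, -38, -36, 33] -> [27, -54, 46, -24, 10, 21, -38, -36, 33]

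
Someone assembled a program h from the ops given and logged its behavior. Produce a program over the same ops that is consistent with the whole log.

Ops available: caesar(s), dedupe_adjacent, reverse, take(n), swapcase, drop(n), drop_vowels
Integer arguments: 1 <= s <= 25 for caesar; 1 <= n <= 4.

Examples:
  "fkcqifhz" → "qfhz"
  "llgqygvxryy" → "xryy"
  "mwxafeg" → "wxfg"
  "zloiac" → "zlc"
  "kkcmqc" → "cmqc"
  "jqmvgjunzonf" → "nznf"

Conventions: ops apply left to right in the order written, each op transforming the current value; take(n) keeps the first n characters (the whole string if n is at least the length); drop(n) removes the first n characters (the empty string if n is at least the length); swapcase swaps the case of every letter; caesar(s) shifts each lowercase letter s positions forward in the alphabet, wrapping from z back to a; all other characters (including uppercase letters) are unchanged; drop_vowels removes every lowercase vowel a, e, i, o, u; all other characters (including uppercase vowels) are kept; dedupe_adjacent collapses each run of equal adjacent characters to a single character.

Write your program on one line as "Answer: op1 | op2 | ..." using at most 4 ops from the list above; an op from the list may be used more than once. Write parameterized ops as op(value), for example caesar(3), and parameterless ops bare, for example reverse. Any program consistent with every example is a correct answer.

reverse | drop_vowels | take(4) | reverse

Check, running the answer program on each example:
  "fkcqifhz" -> "zhfiqckf" -> "zhfqckf" -> "zhfq" -> "qfhz"
  "llgqygvxryy" -> "yyrxvgyqgll" -> "yyrxvgyqgll" -> "yyrx" -> "xryy"
  "mwxafeg" -> "gefaxwm" -> "gfxwm" -> "gfxw" -> "wxfg"
  "zloiac" -> "caiolz" -> "clz" -> "clz" -> "zlc"
  "kkcmqc" -> "cqmckk" -> "cqmckk" -> "cqmc" -> "cmqc"
  "jqmvgjunzonf" -> "fnoznujgvmqj" -> "fnznjgvmqj" -> "fnzn" -> "nznf"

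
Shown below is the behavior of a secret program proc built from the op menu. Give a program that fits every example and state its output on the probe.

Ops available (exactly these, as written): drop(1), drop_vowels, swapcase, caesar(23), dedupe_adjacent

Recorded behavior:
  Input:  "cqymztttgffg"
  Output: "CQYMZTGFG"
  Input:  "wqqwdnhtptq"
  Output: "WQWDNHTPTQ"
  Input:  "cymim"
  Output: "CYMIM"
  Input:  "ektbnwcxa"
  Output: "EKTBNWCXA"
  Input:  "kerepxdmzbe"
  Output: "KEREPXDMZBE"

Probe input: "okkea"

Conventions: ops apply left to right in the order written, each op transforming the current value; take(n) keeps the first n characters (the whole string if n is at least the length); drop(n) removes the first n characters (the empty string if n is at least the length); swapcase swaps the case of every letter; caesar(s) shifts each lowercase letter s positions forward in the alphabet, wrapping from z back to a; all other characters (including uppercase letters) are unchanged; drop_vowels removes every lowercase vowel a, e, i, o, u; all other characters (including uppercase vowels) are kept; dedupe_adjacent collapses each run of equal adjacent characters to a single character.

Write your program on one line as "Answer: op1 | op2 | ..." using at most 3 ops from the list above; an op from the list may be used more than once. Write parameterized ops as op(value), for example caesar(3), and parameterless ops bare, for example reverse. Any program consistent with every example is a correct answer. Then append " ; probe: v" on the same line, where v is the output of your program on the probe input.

swapcase | dedupe_adjacent ; probe: "OKEA"

Check, running the answer program on each example:
  "cqymztttgffg" -> "CQYMZTTTGFFG" -> "CQYMZTGFG"
  "wqqwdnhtptq" -> "WQQWDNHTPTQ" -> "WQWDNHTPTQ"
  "cymim" -> "CYMIM" -> "CYMIM"
  "ektbnwcxa" -> "EKTBNWCXA" -> "EKTBNWCXA"
  "kerepxdmzbe" -> "KEREPXDMZBE" -> "KEREPXDMZBE"
  probe: "okkea" -> "OKKEA" -> "OKEA"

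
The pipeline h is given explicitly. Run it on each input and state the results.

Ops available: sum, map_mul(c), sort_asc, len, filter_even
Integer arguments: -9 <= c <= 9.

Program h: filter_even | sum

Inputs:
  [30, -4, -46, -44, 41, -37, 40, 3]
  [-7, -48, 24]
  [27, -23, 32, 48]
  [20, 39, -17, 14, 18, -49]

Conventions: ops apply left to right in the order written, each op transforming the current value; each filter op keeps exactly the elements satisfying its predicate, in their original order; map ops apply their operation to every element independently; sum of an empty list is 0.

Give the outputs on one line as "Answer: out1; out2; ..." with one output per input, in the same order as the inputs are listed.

Execution, op by op:
  [30, -4, -46, -44, 41, -37, 40, 3] -> [30, -4, -46, -44, 40] -> -24
  [-7, -48, 24] -> [-48, 24] -> -24
  [27, -23, 32, 48] -> [32, 48] -> 80
  [20, 39, -17, 14, 18, -49] -> [20, 14, 18] -> 52

-24; -24; 80; 52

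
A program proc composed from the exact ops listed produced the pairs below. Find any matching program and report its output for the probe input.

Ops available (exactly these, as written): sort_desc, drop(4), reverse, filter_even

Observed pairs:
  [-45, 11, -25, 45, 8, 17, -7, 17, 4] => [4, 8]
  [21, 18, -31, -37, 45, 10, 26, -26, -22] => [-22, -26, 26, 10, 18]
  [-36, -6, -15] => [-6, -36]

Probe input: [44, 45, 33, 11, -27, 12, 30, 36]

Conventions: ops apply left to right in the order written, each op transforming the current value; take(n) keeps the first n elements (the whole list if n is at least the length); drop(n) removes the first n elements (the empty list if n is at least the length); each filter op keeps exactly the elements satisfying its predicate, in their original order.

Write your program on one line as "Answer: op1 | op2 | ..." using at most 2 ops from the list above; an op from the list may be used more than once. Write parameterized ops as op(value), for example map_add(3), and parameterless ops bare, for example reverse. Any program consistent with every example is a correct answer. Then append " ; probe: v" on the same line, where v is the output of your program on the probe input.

filter_even | reverse ; probe: [36, 30, 12, 44]

Check, running the answer program on each example:
  [-45, 11, -25, 45, 8, 17, -7, 17, 4] -> [8, 4] -> [4, 8]
  [21, 18, -31, -37, 45, 10, 26, -26, -22] -> [18, 10, 26, -26, -22] -> [-22, -26, 26, 10, 18]
  [-36, -6, -15] -> [-36, -6] -> [-6, -36]
  probe: [44, 45, 33, 11, -27, 12, 30, 36] -> [44, 12, 30, 36] -> [36, 30, 12, 44]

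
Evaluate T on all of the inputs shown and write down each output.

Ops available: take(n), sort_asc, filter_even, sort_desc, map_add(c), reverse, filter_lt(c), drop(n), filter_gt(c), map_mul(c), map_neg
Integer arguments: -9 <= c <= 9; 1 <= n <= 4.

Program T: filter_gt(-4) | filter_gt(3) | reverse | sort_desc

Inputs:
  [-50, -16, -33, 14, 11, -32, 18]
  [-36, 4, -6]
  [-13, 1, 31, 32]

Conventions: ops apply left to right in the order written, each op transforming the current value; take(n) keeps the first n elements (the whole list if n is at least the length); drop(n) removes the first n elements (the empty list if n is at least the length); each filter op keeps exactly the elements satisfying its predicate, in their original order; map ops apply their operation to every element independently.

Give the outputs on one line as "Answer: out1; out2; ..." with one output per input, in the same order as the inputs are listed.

Execution, op by op:
  [-50, -16, -33, 14, 11, -32, 18] -> [14, 11, 18] -> [14, 11, 18] -> [18, 11, 14] -> [18, 14, 11]
  [-36, 4, -6] -> [4] -> [4] -> [4] -> [4]
  [-13, 1, 31, 32] -> [1, 31, 32] -> [31, 32] -> [32, 31] -> [32, 31]

[18, 14, 11]; [4]; [32, 31]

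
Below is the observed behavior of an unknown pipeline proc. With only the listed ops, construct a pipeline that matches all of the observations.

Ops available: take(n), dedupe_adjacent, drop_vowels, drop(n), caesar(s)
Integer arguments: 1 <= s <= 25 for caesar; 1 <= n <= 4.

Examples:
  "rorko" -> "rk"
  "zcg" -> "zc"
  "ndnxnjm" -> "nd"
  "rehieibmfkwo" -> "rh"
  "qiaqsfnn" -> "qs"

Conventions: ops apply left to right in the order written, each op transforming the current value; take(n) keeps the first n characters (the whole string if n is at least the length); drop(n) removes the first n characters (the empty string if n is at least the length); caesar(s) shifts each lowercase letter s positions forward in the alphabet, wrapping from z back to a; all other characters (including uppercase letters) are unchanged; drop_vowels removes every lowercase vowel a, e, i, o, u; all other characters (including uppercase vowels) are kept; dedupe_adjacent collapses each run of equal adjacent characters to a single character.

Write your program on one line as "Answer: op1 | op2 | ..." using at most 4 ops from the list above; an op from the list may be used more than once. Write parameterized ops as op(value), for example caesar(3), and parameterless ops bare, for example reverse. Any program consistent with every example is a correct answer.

drop_vowels | dedupe_adjacent | take(3) | take(2)

Check, running the answer program on each example:
  "rorko" -> "rrk" -> "rk" -> "rk" -> "rk"
  "zcg" -> "zcg" -> "zcg" -> "zcg" -> "zc"
  "ndnxnjm" -> "ndnxnjm" -> "ndnxnjm" -> "ndn" -> "nd"
  "rehieibmfkwo" -> "rhbmfkw" -> "rhbmfkw" -> "rhb" -> "rh"
  "qiaqsfnn" -> "qqsfnn" -> "qsfn" -> "qsf" -> "qs"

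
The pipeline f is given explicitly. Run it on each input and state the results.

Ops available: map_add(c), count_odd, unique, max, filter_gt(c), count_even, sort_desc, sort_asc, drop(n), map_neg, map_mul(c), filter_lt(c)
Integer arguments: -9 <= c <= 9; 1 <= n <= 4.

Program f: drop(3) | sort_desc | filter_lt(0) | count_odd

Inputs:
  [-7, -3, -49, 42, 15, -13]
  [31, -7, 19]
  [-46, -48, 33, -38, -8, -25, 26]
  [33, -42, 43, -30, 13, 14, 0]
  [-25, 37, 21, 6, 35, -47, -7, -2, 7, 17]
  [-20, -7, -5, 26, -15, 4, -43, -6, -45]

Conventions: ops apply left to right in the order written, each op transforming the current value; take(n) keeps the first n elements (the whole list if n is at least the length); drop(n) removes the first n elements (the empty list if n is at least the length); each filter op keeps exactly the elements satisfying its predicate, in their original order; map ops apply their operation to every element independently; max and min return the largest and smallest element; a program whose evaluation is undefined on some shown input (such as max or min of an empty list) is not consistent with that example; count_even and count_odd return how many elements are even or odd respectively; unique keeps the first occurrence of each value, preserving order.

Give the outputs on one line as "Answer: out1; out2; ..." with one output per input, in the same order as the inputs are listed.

1; 0; 1; 0; 2; 3

Execution, op by op:
  [-7, -3, -49, 42, 15, -13] -> [42, 15, -13] -> [42, 15, -13] -> [-13] -> 1
  [31, -7, 19] -> [] -> [] -> [] -> 0
  [-46, -48, 33, -38, -8, -25, 26] -> [-38, -8, -25, 26] -> [26, -8, -25, -38] -> [-8, -25, -38] -> 1
  [33, -42, 43, -30, 13, 14, 0] -> [-30, 13, 14, 0] -> [14, 13, 0, -30] -> [-30] -> 0
  [-25, 37, 21, 6, 35, -47, -7, -2, 7, 17] -> [6, 35, -47, -7, -2, 7, 17] -> [35, 17, 7, 6, -2, -7, -47] -> [-2, -7, -47] -> 2
  [-20, -7, -5, 26, -15, 4, -43, -6, -45] -> [26, -15, 4, -43, -6, -45] -> [26, 4, -6, -15, -43, -45] -> [-6, -15, -43, -45] -> 3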